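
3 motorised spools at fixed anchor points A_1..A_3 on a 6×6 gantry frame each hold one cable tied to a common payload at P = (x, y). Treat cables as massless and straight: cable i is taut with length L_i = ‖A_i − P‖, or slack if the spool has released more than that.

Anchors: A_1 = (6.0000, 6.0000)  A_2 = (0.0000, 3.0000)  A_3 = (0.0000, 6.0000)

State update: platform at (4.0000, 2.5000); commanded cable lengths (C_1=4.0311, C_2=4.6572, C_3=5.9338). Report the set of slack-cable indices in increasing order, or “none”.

cable 1: L_1 = ‖A_1−P‖ = 4.0311;  C_1 = 4.0311 → taut
cable 2: L_2 = ‖A_2−P‖ = 4.0311;  C_2 = 4.6572 → slack
cable 3: L_3 = ‖A_3−P‖ = 5.3151;  C_3 = 5.9338 → slack

2, 3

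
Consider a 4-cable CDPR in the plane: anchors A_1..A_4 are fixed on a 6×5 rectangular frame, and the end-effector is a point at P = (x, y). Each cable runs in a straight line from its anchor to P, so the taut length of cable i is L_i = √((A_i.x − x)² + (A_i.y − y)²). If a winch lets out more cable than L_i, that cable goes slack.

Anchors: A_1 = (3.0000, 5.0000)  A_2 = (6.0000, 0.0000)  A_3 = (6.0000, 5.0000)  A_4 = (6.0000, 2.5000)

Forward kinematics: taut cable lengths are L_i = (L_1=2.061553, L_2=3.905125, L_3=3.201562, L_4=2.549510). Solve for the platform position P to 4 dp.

(3.5000, 3.0000)

each cable: (A_i−P)·(A_i−P) = L_i²; let c_i = ‖A_i‖²−L_i²
c_1 = 9.0000+25.0000−4.2500 = 29.7500
row 1: -6.0000x + 10.0000y = 9.0000  (c_2=20.7500)
row 2: -6.0000x + 0.0000y = -21.0000  (c_3=50.7500)
row 3: -6.0000x + 5.0000y = -6.0000  (c_4=35.7500)
Cramer on rows 1–2 → x = 3.5000, y = 3.0000
check cable 4: ‖A_4−P‖² = 6.5000 ≈ L_4² = 6.5000 ✓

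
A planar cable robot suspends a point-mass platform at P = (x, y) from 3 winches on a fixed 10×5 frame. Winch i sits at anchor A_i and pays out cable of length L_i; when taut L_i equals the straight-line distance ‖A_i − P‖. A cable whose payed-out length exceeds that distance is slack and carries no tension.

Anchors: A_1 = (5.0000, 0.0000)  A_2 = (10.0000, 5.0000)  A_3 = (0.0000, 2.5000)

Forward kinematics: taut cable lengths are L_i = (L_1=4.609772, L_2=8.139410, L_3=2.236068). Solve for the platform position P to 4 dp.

expand ‖A_i−P‖²=L_i² and subtract eq 1 (c_i ≔ ‖A_i‖²−L_i²)
c_1 = 25.0000+0.0000−21.2500 = 3.7500
eq1−eq2 → [-10.0000  -10.0000]·P = -55.0000
eq1−eq3 → [10.0000  -5.0000]·P = 2.5000
2×2 solve → P = (2.0000, 3.5000)

(2.0000, 3.5000)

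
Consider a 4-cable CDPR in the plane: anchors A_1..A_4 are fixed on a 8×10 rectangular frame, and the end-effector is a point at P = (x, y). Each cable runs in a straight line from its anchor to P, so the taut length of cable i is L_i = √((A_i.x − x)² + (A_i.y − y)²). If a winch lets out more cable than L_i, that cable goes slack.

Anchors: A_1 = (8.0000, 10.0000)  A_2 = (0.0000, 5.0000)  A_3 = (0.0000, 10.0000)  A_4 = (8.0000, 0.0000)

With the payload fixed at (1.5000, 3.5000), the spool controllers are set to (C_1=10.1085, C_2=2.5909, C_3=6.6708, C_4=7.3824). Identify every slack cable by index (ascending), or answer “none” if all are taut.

1, 2

cable 1: L_1 = ‖A_1−P‖ = 9.1924;  C_1 = 10.1085 → slack
cable 2: L_2 = ‖A_2−P‖ = 2.1213;  C_2 = 2.5909 → slack
cable 3: L_3 = ‖A_3−P‖ = 6.6708;  C_3 = 6.6708 → taut
cable 4: L_4 = ‖A_4−P‖ = 7.3824;  C_4 = 7.3824 → taut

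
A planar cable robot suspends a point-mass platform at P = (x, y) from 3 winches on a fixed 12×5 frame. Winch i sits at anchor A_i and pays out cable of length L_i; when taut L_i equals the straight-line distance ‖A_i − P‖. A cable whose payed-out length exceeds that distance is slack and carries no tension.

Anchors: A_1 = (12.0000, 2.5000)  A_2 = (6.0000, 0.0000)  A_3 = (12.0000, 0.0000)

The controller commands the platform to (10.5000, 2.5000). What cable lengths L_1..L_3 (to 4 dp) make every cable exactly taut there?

(1.5000, 5.1478, 2.9155)

L_1 = √((12.0000−10.5000)² + (2.5000−2.5000)²) = 1.5000
L_2 = √((6.0000−10.5000)² + (0.0000−2.5000)²) = 5.1478
L_3 = √((12.0000−10.5000)² + (0.0000−2.5000)²) = 2.9155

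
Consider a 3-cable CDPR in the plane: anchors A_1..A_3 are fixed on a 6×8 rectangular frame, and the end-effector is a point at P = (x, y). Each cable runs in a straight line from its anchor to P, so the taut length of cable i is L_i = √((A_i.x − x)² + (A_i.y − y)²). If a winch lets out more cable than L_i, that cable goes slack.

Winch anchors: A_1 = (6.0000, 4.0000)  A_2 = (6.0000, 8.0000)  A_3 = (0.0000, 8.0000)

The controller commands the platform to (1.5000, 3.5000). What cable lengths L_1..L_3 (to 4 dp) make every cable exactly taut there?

cable 1: Δx=4.5000, Δy=0.5000; L_1 = √(Δx²+Δy²) = 4.5277
cable 2: Δx=4.5000, Δy=4.5000; L_2 = √(Δx²+Δy²) = 6.3640
cable 3: Δx=-1.5000, Δy=4.5000; L_3 = √(Δx²+Δy²) = 4.7434

(4.5277, 6.3640, 4.7434)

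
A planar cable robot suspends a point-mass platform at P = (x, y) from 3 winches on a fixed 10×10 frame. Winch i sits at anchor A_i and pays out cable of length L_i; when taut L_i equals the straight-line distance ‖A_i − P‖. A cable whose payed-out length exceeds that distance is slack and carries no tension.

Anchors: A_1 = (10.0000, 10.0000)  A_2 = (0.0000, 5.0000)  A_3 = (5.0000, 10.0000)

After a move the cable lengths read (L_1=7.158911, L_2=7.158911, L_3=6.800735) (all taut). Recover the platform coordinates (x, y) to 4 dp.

circle eqns → linear via eq_j − eq_1; set c_j = A_j·A_j − L_j²
c_1 = 100.0000+100.0000−51.2500 = 148.7500
20.0000·x + 10.0000·y = c_1−c_2 = 175.0000
10.0000·x + 0.0000·y = c_1−c_3 = 70.0000
solve first two rows → x=7.0000, y=3.5000

(7.0000, 3.5000)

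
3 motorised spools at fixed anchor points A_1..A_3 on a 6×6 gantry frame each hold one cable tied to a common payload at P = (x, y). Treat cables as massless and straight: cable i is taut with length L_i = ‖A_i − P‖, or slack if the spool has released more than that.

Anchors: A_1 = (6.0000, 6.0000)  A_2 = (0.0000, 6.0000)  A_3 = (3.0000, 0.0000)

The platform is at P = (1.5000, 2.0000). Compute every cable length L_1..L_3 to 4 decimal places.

(6.0208, 4.2720, 2.5000)

cable 1: Δx=4.5000, Δy=4.0000; L_1 = √(Δx²+Δy²) = 6.0208
cable 2: Δx=-1.5000, Δy=4.0000; L_2 = √(Δx²+Δy²) = 4.2720
cable 3: Δx=1.5000, Δy=-2.0000; L_3 = √(Δx²+Δy²) = 2.5000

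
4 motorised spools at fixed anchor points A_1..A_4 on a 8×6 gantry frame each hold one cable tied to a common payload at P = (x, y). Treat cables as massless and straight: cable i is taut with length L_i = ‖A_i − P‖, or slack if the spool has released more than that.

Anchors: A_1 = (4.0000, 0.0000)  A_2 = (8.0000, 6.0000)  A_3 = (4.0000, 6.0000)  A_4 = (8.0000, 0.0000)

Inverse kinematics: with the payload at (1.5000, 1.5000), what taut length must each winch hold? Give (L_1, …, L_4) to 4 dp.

(2.9155, 7.9057, 5.1478, 6.6708)

cable 1: Δx=2.5000, Δy=-1.5000; L_1 = √(Δx²+Δy²) = 2.9155
cable 2: Δx=6.5000, Δy=4.5000; L_2 = √(Δx²+Δy²) = 7.9057
cable 3: Δx=2.5000, Δy=4.5000; L_3 = √(Δx²+Δy²) = 5.1478
cable 4: Δx=6.5000, Δy=-1.5000; L_4 = √(Δx²+Δy²) = 6.6708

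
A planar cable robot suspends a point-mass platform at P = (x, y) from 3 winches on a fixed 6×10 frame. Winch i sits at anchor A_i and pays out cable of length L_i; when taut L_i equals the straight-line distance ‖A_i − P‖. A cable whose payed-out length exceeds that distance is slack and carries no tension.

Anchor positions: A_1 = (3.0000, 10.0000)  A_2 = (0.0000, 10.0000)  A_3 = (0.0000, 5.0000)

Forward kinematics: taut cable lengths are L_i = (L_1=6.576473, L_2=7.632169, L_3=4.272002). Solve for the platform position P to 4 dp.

each cable: (A_i−P)·(A_i−P) = L_i²; let q_i = ‖A_i‖²−L_i²
q_1 = 9.0000+100.0000−43.2500 = 65.7500
row 1: 6.0000x + 0.0000y = 24.0000  (q_2=41.7500)
row 2: 6.0000x + 10.0000y = 59.0000  (q_3=6.7500)
Cramer on rows 1–2 → x = 4.0000, y = 3.5000

(4.0000, 3.5000)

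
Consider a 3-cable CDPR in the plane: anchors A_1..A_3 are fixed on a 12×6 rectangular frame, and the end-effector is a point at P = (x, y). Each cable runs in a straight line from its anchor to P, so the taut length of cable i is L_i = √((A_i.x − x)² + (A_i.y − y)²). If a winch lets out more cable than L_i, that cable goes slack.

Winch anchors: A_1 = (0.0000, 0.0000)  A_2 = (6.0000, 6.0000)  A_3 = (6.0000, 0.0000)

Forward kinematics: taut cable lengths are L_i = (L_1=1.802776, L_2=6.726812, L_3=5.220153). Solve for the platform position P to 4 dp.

(1.0000, 1.5000)

expand ‖A_i−P‖²=L_i² and subtract eq 1 (k_i ≔ ‖A_i‖²−L_i²)
k_1 = 0.0000+0.0000−3.2500 = -3.2500
eq1−eq2 → [-12.0000  -12.0000]·P = -30.0000
eq1−eq3 → [-12.0000  0.0000]·P = -12.0000
2×2 solve → P = (1.0000, 1.5000)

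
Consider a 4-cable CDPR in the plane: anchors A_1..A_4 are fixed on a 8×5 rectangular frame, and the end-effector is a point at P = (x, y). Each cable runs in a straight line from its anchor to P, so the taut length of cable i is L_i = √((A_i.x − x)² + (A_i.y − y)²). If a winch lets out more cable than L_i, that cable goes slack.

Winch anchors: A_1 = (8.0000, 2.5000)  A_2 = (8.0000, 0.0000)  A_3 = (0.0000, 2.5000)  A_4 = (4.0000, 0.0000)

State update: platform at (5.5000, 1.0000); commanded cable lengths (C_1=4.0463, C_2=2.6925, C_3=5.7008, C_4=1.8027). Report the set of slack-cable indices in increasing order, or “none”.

cable 1: L_1 = ‖A_1−P‖ = 2.9155;  C_1 = 4.0463 → slack
cable 2: L_2 = ‖A_2−P‖ = 2.6926;  C_2 = 2.6925 → taut
cable 3: L_3 = ‖A_3−P‖ = 5.7009;  C_3 = 5.7008 → taut
cable 4: L_4 = ‖A_4−P‖ = 1.8028;  C_4 = 1.8027 → taut

1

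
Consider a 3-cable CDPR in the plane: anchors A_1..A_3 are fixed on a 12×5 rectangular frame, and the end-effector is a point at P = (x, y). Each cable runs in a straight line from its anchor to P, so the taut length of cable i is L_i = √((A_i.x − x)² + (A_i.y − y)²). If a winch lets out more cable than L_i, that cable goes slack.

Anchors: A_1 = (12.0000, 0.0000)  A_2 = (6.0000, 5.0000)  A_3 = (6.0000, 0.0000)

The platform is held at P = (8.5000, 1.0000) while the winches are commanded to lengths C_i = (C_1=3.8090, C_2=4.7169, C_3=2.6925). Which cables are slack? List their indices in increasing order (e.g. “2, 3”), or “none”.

i=1: geometric 3.6401 vs commanded 3.8090 ⇒ slack
i=2: geometric 4.7170 vs commanded 4.7169 ⇒ taut
i=3: geometric 2.6926 vs commanded 2.6925 ⇒ taut

1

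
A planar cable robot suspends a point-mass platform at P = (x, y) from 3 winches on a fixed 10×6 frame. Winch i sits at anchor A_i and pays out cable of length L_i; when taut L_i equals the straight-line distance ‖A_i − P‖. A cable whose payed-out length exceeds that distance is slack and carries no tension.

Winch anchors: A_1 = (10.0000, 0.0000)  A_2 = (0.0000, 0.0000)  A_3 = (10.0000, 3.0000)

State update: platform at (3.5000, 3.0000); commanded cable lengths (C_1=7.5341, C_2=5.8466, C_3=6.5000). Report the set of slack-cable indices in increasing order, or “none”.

cable 1: √((6.5000)²+(-3.0000)²)=7.1589, C_1=7.5341: slack
cable 2: √((-3.5000)²+(-3.0000)²)=4.6098, C_2=5.8466: slack
cable 3: √((6.5000)²+(0.0000)²)=6.5000, C_3=6.5000: taut

1, 2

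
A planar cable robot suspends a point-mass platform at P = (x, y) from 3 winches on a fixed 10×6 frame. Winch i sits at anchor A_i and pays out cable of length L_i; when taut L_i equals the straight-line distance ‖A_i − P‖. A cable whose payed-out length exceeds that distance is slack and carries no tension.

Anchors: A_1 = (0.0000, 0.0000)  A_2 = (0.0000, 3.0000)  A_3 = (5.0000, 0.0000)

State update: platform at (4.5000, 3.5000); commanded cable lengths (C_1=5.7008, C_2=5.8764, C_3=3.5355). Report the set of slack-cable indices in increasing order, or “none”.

2

i=1: geometric 5.7009 vs commanded 5.7008 ⇒ taut
i=2: geometric 4.5277 vs commanded 5.8764 ⇒ slack
i=3: geometric 3.5355 vs commanded 3.5355 ⇒ taut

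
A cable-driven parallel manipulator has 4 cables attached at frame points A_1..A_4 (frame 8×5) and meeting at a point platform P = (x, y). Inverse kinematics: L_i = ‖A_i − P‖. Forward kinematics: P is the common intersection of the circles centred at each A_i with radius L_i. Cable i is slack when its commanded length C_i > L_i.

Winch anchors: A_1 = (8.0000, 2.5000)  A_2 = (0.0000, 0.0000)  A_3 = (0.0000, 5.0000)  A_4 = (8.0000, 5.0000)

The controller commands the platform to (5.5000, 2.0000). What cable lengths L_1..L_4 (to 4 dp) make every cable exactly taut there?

(2.5495, 5.8523, 6.2650, 3.9051)

cable 1: Δx=2.5000, Δy=0.5000; L_1 = √(Δx²+Δy²) = 2.5495
cable 2: Δx=-5.5000, Δy=-2.0000; L_2 = √(Δx²+Δy²) = 5.8523
cable 3: Δx=-5.5000, Δy=3.0000; L_3 = √(Δx²+Δy²) = 6.2650
cable 4: Δx=2.5000, Δy=3.0000; L_4 = √(Δx²+Δy²) = 3.9051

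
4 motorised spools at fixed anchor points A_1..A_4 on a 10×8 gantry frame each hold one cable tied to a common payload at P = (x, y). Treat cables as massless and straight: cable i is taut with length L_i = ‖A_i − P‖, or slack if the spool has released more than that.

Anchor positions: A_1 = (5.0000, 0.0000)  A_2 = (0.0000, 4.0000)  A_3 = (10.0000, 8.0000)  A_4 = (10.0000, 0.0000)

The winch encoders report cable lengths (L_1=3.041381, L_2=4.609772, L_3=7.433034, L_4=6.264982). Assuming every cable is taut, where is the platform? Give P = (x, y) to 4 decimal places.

expand ‖A_i−P‖²=L_i² and subtract eq 1 (c_i ≔ ‖A_i‖²−L_i²)
c_1 = 25.0000+0.0000−9.2500 = 15.7500
eq1−eq2 → [10.0000  -8.0000]·P = 21.0000
eq1−eq3 → [-10.0000  -16.0000]·P = -93.0000
eq1−eq4 → [-10.0000  0.0000]·P = -45.0000
2×2 solve → P = (4.5000, 3.0000)
check cable 4: ‖A_4−P‖² = 39.2500 ≈ L_4² = 39.2500 ✓

(4.5000, 3.0000)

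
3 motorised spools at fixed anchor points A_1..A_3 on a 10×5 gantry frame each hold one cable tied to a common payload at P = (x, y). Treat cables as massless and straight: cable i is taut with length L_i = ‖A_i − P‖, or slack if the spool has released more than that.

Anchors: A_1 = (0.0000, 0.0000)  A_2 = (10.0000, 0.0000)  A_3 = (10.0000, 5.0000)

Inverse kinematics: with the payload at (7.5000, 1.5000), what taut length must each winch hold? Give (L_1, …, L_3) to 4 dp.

(7.6485, 2.9155, 4.3012)

L_1 = √((0.0000−7.5000)² + (0.0000−1.5000)²) = 7.6485
L_2 = √((10.0000−7.5000)² + (0.0000−1.5000)²) = 2.9155
L_3 = √((10.0000−7.5000)² + (5.0000−1.5000)²) = 4.3012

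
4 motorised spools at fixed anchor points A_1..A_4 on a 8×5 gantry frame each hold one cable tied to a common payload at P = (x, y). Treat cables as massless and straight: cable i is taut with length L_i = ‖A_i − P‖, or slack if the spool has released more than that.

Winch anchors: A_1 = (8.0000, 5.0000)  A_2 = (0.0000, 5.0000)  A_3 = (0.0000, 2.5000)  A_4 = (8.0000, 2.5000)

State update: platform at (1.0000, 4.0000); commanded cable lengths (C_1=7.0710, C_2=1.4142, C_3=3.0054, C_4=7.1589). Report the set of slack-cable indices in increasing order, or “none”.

i=1: geometric 7.0711 vs commanded 7.0710 ⇒ taut
i=2: geometric 1.4142 vs commanded 1.4142 ⇒ taut
i=3: geometric 1.8028 vs commanded 3.0054 ⇒ slack
i=4: geometric 7.1589 vs commanded 7.1589 ⇒ taut

3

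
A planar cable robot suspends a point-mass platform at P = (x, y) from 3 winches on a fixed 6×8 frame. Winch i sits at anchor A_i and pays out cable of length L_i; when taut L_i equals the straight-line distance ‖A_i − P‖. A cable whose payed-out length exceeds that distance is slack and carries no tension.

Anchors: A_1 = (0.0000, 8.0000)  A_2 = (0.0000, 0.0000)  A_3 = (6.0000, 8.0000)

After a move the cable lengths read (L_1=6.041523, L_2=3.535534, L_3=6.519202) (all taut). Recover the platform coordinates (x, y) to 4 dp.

expand ‖A_i−P‖²=L_i² and subtract eq 1 (c_i ≔ ‖A_i‖²−L_i²)
c_1 = 0.0000+64.0000−36.5000 = 27.5000
eq1−eq2 → [0.0000  16.0000]·P = 40.0000
eq1−eq3 → [-12.0000  0.0000]·P = -30.0000
2×2 solve → P = (2.5000, 2.5000)

(2.5000, 2.5000)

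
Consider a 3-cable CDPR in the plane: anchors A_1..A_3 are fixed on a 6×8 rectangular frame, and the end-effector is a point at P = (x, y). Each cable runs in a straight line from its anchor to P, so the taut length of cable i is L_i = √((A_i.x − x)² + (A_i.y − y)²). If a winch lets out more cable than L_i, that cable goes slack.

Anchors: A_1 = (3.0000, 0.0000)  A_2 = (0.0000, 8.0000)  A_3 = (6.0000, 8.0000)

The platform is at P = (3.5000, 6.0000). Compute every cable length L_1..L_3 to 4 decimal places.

(6.0208, 4.0311, 3.2016)

L_1 = √((3.0000−3.5000)² + (0.0000−6.0000)²) = 6.0208
L_2 = √((0.0000−3.5000)² + (8.0000−6.0000)²) = 4.0311
L_3 = √((6.0000−3.5000)² + (8.0000−6.0000)²) = 3.2016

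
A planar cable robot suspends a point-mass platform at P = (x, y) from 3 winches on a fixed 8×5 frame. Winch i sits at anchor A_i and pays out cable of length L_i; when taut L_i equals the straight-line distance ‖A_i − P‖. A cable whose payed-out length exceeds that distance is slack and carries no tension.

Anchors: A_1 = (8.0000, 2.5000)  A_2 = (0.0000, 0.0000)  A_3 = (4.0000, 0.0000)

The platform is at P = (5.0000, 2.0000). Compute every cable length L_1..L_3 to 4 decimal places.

L_1: Δ = A_1−P = (3.0000, 0.5000) → ‖Δ‖ = √9.2500 = 3.0414
L_2: Δ = A_2−P = (-5.0000, -2.0000) → ‖Δ‖ = √29.0000 = 5.3852
L_3: Δ = A_3−P = (-1.0000, -2.0000) → ‖Δ‖ = √5.0000 = 2.2361

(3.0414, 5.3852, 2.2361)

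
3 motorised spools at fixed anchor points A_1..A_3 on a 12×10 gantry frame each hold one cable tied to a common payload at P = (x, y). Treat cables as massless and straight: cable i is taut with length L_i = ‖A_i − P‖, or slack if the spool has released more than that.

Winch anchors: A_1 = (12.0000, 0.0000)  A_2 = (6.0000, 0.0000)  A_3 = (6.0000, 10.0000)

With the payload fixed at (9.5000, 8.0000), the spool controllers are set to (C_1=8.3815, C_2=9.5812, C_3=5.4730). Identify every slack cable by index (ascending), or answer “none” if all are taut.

2, 3

cable 1: L_1 = ‖A_1−P‖ = 8.3815;  C_1 = 8.3815 → taut
cable 2: L_2 = ‖A_2−P‖ = 8.7321;  C_2 = 9.5812 → slack
cable 3: L_3 = ‖A_3−P‖ = 4.0311;  C_3 = 5.4730 → slack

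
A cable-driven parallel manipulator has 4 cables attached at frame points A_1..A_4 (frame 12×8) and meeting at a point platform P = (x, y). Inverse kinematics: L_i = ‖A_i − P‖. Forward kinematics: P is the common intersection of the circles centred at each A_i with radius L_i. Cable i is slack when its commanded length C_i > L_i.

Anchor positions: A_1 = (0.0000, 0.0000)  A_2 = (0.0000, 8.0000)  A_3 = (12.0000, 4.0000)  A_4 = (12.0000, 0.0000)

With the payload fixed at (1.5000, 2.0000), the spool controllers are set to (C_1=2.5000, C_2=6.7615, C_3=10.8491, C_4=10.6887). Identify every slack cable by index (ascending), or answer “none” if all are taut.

i=1: geometric 2.5000 vs commanded 2.5000 ⇒ taut
i=2: geometric 6.1847 vs commanded 6.7615 ⇒ slack
i=3: geometric 10.6888 vs commanded 10.8491 ⇒ slack
i=4: geometric 10.6888 vs commanded 10.6887 ⇒ taut

2, 3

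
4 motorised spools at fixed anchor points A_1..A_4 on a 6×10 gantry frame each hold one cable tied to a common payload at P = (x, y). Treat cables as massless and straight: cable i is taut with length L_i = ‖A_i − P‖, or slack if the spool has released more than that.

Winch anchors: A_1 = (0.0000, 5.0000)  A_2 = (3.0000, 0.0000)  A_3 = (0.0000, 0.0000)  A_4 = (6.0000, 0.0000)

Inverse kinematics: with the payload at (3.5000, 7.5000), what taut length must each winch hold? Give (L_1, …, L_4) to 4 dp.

(4.3012, 7.5166, 8.2765, 7.9057)

L_1 = √((0.0000−3.5000)² + (5.0000−7.5000)²) = 4.3012
L_2 = √((3.0000−3.5000)² + (0.0000−7.5000)²) = 7.5166
L_3 = √((0.0000−3.5000)² + (0.0000−7.5000)²) = 8.2765
L_4 = √((6.0000−3.5000)² + (0.0000−7.5000)²) = 7.9057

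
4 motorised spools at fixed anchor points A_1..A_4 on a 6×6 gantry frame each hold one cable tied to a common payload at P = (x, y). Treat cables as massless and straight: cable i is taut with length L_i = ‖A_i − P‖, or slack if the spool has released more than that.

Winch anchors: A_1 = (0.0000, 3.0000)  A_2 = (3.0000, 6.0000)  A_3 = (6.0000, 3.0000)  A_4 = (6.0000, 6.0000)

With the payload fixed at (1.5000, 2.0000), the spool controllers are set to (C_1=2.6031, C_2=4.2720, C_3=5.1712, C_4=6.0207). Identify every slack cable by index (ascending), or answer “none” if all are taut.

i=1: geometric 1.8028 vs commanded 2.6031 ⇒ slack
i=2: geometric 4.2720 vs commanded 4.2720 ⇒ taut
i=3: geometric 4.6098 vs commanded 5.1712 ⇒ slack
i=4: geometric 6.0208 vs commanded 6.0207 ⇒ taut

1, 3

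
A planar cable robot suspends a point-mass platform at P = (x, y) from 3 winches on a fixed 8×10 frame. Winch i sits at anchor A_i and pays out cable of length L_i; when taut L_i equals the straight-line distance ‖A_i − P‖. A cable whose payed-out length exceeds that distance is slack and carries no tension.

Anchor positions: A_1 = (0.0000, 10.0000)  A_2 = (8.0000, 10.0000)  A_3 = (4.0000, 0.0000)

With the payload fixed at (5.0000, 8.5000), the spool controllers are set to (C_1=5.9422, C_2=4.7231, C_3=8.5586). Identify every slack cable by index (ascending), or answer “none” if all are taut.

1, 2

cable 1: √((-5.0000)²+(1.5000)²)=5.2202, C_1=5.9422: slack
cable 2: √((3.0000)²+(1.5000)²)=3.3541, C_2=4.7231: slack
cable 3: √((-1.0000)²+(-8.5000)²)=8.5586, C_3=8.5586: taut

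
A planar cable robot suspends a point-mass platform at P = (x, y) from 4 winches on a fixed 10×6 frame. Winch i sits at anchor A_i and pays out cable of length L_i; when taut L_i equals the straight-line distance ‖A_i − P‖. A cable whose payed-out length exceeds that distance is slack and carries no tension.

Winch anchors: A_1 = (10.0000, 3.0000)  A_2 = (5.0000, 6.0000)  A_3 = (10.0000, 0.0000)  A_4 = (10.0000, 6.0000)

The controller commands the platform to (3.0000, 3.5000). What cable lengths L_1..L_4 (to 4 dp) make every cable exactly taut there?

(7.0178, 3.2016, 7.8262, 7.4330)

cable 1: Δx=7.0000, Δy=-0.5000; L_1 = √(Δx²+Δy²) = 7.0178
cable 2: Δx=2.0000, Δy=2.5000; L_2 = √(Δx²+Δy²) = 3.2016
cable 3: Δx=7.0000, Δy=-3.5000; L_3 = √(Δx²+Δy²) = 7.8262
cable 4: Δx=7.0000, Δy=2.5000; L_4 = √(Δx²+Δy²) = 7.4330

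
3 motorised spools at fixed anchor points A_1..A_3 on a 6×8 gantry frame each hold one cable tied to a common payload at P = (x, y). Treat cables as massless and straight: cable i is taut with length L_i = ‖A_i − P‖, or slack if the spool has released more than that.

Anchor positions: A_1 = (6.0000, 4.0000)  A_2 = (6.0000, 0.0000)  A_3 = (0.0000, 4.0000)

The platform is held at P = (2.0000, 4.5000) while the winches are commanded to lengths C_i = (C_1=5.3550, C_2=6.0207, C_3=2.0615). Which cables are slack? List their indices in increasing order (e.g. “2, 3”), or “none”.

cable 1: L_1 = ‖A_1−P‖ = 4.0311;  C_1 = 5.3550 → slack
cable 2: L_2 = ‖A_2−P‖ = 6.0208;  C_2 = 6.0207 → taut
cable 3: L_3 = ‖A_3−P‖ = 2.0616;  C_3 = 2.0615 → taut

1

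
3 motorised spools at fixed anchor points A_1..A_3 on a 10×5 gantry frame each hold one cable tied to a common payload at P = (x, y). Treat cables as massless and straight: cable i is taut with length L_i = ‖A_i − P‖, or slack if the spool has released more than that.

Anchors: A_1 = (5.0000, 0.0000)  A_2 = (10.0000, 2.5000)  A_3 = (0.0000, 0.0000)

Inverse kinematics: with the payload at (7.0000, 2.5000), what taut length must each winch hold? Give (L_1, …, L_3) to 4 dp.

L_1 = √((5.0000−7.0000)² + (0.0000−2.5000)²) = 3.2016
L_2 = √((10.0000−7.0000)² + (2.5000−2.5000)²) = 3.0000
L_3 = √((0.0000−7.0000)² + (0.0000−2.5000)²) = 7.4330

(3.2016, 3.0000, 7.4330)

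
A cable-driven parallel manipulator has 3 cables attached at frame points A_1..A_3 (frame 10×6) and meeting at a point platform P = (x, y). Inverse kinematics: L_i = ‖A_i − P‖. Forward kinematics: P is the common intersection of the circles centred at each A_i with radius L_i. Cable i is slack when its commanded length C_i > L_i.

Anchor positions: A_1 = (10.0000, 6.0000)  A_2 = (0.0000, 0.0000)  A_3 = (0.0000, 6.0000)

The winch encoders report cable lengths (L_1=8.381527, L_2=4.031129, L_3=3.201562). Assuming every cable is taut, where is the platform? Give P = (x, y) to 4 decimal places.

each cable: (A_i−P)·(A_i−P) = L_i²; let c_i = ‖A_i‖²−L_i²
c_1 = 100.0000+36.0000−70.2500 = 65.7500
row 1: 20.0000x + 12.0000y = 82.0000  (c_2=-16.2500)
row 2: 20.0000x + 0.0000y = 40.0000  (c_3=25.7500)
Cramer on rows 1–2 → x = 2.0000, y = 3.5000

(2.0000, 3.5000)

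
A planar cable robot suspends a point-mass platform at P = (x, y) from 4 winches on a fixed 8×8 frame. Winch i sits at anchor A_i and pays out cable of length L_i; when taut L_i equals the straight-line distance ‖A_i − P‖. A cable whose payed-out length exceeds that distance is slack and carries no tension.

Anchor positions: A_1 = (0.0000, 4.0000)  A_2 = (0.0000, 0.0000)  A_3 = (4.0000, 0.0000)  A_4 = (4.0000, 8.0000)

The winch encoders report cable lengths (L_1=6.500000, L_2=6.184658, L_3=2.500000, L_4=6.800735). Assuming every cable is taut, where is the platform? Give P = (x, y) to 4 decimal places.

(6.0000, 1.5000)

each cable: (A_i−P)·(A_i−P) = L_i²; let c_i = ‖A_i‖²−L_i²
c_1 = 0.0000+16.0000−42.2500 = -26.2500
row 1: 0.0000x + 8.0000y = 12.0000  (c_2=-38.2500)
row 2: -8.0000x + 8.0000y = -36.0000  (c_3=9.7500)
row 3: -8.0000x − 8.0000y = -60.0000  (c_4=33.7500)
Cramer on rows 1–2 → x = 6.0000, y = 1.5000
check cable 4: ‖A_4−P‖² = 46.2500 ≈ L_4² = 46.2500 ✓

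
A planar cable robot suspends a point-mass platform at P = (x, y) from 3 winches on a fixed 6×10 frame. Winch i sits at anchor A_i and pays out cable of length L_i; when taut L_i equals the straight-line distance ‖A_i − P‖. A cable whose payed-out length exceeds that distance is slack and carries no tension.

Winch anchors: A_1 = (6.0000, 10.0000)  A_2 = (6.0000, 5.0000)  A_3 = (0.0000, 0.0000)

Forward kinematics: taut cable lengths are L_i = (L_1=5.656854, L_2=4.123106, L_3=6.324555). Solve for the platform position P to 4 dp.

(2.0000, 6.0000)

each cable: (A_i−P)·(A_i−P) = L_i²; let k_i = ‖A_i‖²−L_i²
k_1 = 36.0000+100.0000−32.0000 = 104.0000
row 1: 0.0000x + 10.0000y = 60.0000  (k_2=44.0000)
row 2: 12.0000x + 20.0000y = 144.0000  (k_3=-40.0000)
Cramer on rows 1–2 → x = 2.0000, y = 6.0000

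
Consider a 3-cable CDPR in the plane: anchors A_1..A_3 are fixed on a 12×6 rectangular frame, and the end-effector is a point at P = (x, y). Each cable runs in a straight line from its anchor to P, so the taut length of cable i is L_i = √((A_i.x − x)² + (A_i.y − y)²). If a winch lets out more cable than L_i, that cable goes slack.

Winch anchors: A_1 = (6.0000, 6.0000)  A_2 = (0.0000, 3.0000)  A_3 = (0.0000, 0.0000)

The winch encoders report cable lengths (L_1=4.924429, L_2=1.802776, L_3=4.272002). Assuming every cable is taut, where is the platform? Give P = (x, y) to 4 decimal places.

expand ‖A_i−P‖²=L_i² and subtract eq 1 (q_i ≔ ‖A_i‖²−L_i²)
q_1 = 36.0000+36.0000−24.2500 = 47.7500
eq1−eq2 → [12.0000  6.0000]·P = 42.0000
eq1−eq3 → [12.0000  12.0000]·P = 66.0000
2×2 solve → P = (1.5000, 4.0000)

(1.5000, 4.0000)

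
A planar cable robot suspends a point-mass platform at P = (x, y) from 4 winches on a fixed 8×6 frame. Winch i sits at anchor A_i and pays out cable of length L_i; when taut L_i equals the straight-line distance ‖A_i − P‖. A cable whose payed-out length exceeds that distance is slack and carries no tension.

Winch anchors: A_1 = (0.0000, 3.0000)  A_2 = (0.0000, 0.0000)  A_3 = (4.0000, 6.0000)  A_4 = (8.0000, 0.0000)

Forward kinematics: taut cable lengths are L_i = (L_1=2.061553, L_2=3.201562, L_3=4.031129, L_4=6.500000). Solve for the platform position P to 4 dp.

(2.0000, 2.5000)

circle eqns → linear via eq_j − eq_1; set q_j = A_j·A_j − L_j²
q_1 = 0.0000+9.0000−4.2500 = 4.7500
0.0000·x + 6.0000·y = q_1−q_2 = 15.0000
-8.0000·x − 6.0000·y = q_1−q_3 = -31.0000
-16.0000·x + 6.0000·y = q_1−q_4 = -17.0000
solve first two rows → x=2.0000, y=2.5000
check cable 4: ‖A_4−P‖² = 42.2500 ≈ L_4² = 42.2500 ✓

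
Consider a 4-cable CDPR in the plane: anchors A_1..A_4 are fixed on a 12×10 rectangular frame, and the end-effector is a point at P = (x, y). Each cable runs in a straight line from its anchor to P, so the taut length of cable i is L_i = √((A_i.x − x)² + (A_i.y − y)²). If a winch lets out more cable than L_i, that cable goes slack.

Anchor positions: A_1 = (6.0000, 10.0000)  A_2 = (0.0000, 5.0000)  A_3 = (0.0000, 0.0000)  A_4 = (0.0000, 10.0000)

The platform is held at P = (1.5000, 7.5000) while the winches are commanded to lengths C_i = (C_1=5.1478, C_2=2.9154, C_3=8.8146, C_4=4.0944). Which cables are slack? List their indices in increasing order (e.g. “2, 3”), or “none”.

cable 1: L_1 = ‖A_1−P‖ = 5.1478;  C_1 = 5.1478 → taut
cable 2: L_2 = ‖A_2−P‖ = 2.9155;  C_2 = 2.9154 → taut
cable 3: L_3 = ‖A_3−P‖ = 7.6485;  C_3 = 8.8146 → slack
cable 4: L_4 = ‖A_4−P‖ = 2.9155;  C_4 = 4.0944 → slack

3, 4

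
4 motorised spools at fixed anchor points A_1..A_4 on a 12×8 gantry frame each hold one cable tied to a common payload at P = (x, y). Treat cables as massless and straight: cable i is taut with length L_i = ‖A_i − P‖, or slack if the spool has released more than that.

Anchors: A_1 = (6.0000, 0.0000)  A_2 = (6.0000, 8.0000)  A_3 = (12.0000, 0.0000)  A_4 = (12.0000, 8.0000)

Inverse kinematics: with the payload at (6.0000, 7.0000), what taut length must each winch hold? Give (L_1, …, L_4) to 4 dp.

(7.0000, 1.0000, 9.2195, 6.0828)

cable 1: Δx=0.0000, Δy=-7.0000; L_1 = √(Δx²+Δy²) = 7.0000
cable 2: Δx=0.0000, Δy=1.0000; L_2 = √(Δx²+Δy²) = 1.0000
cable 3: Δx=6.0000, Δy=-7.0000; L_3 = √(Δx²+Δy²) = 9.2195
cable 4: Δx=6.0000, Δy=1.0000; L_4 = √(Δx²+Δy²) = 6.0828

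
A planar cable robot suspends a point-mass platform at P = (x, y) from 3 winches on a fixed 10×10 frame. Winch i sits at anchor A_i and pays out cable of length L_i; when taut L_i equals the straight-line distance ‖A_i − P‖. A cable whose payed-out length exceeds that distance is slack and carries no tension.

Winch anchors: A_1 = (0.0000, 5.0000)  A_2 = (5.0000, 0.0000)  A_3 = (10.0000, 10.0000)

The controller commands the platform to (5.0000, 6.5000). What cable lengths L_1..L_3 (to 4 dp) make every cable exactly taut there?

L_1 = √((0.0000−5.0000)² + (5.0000−6.5000)²) = 5.2202
L_2 = √((5.0000−5.0000)² + (0.0000−6.5000)²) = 6.5000
L_3 = √((10.0000−5.0000)² + (10.0000−6.5000)²) = 6.1033

(5.2202, 6.5000, 6.1033)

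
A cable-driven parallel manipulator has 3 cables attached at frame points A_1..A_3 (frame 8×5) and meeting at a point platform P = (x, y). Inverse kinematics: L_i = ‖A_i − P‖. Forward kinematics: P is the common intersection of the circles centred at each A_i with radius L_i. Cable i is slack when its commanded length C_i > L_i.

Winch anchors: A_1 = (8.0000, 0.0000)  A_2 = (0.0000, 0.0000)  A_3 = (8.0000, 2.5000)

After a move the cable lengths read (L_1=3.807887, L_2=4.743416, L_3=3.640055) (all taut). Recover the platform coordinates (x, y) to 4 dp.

(4.5000, 1.5000)

circle eqns → linear via eq_j − eq_1; set q_j = A_j·A_j − L_j²
q_1 = 64.0000+0.0000−14.5000 = 49.5000
16.0000·x + 0.0000·y = q_1−q_2 = 72.0000
0.0000·x − 5.0000·y = q_1−q_3 = -7.5000
solve first two rows → x=4.5000, y=1.5000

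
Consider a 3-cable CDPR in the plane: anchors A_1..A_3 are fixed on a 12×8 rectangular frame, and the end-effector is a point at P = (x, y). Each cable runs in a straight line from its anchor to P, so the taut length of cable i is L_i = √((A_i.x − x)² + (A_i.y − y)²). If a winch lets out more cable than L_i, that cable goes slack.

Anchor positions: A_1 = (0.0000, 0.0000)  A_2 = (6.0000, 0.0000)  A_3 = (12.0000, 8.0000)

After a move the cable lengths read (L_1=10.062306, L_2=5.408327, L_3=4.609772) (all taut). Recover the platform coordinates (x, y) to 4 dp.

each cable: (A_i−P)·(A_i−P) = L_i²; let q_i = ‖A_i‖²−L_i²
q_1 = 0.0000+0.0000−101.2500 = -101.2500
row 1: -12.0000x + 0.0000y = -108.0000  (q_2=6.7500)
row 2: -24.0000x − 16.0000y = -288.0000  (q_3=186.7500)
Cramer on rows 1–2 → x = 9.0000, y = 4.5000

(9.0000, 4.5000)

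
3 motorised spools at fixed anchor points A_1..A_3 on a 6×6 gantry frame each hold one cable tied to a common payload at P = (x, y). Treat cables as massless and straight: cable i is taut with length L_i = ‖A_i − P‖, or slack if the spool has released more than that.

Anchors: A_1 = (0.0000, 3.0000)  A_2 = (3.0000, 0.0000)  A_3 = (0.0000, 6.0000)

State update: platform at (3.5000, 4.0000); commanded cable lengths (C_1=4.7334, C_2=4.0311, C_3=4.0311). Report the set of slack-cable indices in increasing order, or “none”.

cable 1: L_1 = ‖A_1−P‖ = 3.6401;  C_1 = 4.7334 → slack
cable 2: L_2 = ‖A_2−P‖ = 4.0311;  C_2 = 4.0311 → taut
cable 3: L_3 = ‖A_3−P‖ = 4.0311;  C_3 = 4.0311 → taut

1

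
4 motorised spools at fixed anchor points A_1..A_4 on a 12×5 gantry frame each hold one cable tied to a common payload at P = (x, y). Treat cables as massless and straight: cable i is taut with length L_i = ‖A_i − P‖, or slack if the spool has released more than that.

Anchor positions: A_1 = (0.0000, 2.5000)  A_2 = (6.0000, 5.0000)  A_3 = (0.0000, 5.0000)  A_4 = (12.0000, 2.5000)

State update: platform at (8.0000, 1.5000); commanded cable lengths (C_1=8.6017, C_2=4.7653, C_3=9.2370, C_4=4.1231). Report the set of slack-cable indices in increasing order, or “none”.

1, 2, 3

cable 1: L_1 = ‖A_1−P‖ = 8.0623;  C_1 = 8.6017 → slack
cable 2: L_2 = ‖A_2−P‖ = 4.0311;  C_2 = 4.7653 → slack
cable 3: L_3 = ‖A_3−P‖ = 8.7321;  C_3 = 9.2370 → slack
cable 4: L_4 = ‖A_4−P‖ = 4.1231;  C_4 = 4.1231 → taut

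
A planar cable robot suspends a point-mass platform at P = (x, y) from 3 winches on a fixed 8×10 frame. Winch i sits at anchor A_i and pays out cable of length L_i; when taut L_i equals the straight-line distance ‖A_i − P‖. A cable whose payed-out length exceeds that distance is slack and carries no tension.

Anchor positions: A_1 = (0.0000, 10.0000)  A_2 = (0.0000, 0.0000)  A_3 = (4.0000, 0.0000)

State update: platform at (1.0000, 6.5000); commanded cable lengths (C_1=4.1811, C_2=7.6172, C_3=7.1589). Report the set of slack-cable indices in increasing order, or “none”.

i=1: geometric 3.6401 vs commanded 4.1811 ⇒ slack
i=2: geometric 6.5765 vs commanded 7.6172 ⇒ slack
i=3: geometric 7.1589 vs commanded 7.1589 ⇒ taut

1, 2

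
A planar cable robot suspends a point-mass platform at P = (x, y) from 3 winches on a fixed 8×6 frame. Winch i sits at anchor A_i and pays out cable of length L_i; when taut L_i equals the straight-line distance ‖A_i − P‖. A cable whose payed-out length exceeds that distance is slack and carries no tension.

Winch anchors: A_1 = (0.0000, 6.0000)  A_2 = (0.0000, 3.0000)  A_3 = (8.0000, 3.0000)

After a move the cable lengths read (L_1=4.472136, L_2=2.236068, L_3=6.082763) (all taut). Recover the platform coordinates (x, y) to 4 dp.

each cable: (A_i−P)·(A_i−P) = L_i²; let q_i = ‖A_i‖²−L_i²
q_1 = 0.0000+36.0000−20.0000 = 16.0000
row 1: 0.0000x + 6.0000y = 12.0000  (q_2=4.0000)
row 2: -16.0000x + 6.0000y = -20.0000  (q_3=36.0000)
Cramer on rows 1–2 → x = 2.0000, y = 2.0000

(2.0000, 2.0000)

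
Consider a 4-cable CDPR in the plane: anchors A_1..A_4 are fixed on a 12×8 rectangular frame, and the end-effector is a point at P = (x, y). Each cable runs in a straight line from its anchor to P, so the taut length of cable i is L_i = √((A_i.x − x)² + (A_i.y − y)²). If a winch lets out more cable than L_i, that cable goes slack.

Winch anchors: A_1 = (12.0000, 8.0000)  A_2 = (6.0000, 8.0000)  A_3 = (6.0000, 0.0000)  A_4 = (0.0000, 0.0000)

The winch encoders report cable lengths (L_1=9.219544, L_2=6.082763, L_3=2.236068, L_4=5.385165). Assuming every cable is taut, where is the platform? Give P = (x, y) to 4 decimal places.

each cable: (A_i−P)·(A_i−P) = L_i²; let k_i = ‖A_i‖²−L_i²
k_1 = 144.0000+64.0000−85.0000 = 123.0000
row 1: 12.0000x + 0.0000y = 60.0000  (k_2=63.0000)
row 2: 12.0000x + 16.0000y = 92.0000  (k_3=31.0000)
row 3: 24.0000x + 16.0000y = 152.0000  (k_4=-29.0000)
Cramer on rows 1–2 → x = 5.0000, y = 2.0000
check cable 4: ‖A_4−P‖² = 29.0000 ≈ L_4² = 29.0000 ✓

(5.0000, 2.0000)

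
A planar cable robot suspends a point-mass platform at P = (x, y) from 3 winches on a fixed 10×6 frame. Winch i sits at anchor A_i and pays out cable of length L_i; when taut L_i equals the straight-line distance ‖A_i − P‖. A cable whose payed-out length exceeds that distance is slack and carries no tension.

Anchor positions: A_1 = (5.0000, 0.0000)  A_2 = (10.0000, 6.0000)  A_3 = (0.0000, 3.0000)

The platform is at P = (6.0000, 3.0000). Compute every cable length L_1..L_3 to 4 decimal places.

L_1 = √((5.0000−6.0000)² + (0.0000−3.0000)²) = 3.1623
L_2 = √((10.0000−6.0000)² + (6.0000−3.0000)²) = 5.0000
L_3 = √((0.0000−6.0000)² + (3.0000−3.0000)²) = 6.0000

(3.1623, 5.0000, 6.0000)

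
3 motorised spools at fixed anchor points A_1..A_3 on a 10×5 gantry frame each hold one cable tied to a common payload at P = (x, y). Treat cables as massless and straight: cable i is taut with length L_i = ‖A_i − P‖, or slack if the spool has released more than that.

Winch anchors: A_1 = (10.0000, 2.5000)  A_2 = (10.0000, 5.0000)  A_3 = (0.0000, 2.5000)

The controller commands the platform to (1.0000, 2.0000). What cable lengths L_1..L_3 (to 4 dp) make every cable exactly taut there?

(9.0139, 9.4868, 1.1180)

L_1: Δ = A_1−P = (9.0000, 0.5000) → ‖Δ‖ = √81.2500 = 9.0139
L_2: Δ = A_2−P = (9.0000, 3.0000) → ‖Δ‖ = √90.0000 = 9.4868
L_3: Δ = A_3−P = (-1.0000, 0.5000) → ‖Δ‖ = √1.2500 = 1.1180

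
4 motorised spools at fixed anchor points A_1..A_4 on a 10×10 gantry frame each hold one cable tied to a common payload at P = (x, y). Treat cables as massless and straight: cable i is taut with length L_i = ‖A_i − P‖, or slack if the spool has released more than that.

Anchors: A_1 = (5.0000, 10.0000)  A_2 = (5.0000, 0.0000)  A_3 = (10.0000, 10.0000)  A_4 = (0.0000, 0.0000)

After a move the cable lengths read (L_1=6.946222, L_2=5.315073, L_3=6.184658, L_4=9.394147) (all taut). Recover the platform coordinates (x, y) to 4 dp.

each cable: (A_i−P)·(A_i−P) = L_i²; let k_i = ‖A_i‖²−L_i²
k_1 = 25.0000+100.0000−48.2500 = 76.7500
row 1: 0.0000x + 20.0000y = 80.0000  (k_2=-3.2500)
row 2: -10.0000x + 0.0000y = -85.0000  (k_3=161.7500)
row 3: 10.0000x + 20.0000y = 165.0000  (k_4=-88.2500)
Cramer on rows 1–2 → x = 8.5000, y = 4.0000
check cable 4: ‖A_4−P‖² = 88.2500 ≈ L_4² = 88.2500 ✓

(8.5000, 4.0000)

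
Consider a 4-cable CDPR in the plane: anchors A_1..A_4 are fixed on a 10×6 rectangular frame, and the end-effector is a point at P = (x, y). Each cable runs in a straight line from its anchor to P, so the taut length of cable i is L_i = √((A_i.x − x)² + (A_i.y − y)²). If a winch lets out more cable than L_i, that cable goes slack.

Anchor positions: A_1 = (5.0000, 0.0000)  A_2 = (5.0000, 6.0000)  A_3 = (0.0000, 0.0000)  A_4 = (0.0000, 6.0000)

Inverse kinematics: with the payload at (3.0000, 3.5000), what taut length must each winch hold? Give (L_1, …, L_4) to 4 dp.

cable 1: Δx=2.0000, Δy=-3.5000; L_1 = √(Δx²+Δy²) = 4.0311
cable 2: Δx=2.0000, Δy=2.5000; L_2 = √(Δx²+Δy²) = 3.2016
cable 3: Δx=-3.0000, Δy=-3.5000; L_3 = √(Δx²+Δy²) = 4.6098
cable 4: Δx=-3.0000, Δy=2.5000; L_4 = √(Δx²+Δy²) = 3.9051

(4.0311, 3.2016, 4.6098, 3.9051)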